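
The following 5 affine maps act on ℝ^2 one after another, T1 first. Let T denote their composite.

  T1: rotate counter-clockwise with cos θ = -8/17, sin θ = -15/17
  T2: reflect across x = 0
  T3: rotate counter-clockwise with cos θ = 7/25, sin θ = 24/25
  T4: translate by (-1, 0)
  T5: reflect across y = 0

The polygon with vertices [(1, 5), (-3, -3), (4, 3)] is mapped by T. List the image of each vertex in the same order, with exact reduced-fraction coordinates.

image vertices: (426/425, 1993/425), (-1934/425, -987/425), (60/17, 36/17)

T1 rotate counter-clockwise with cos θ = -8/17, sin θ = -15/17: (1, 5) → (67/17, -55/17); (-3, -3) → (-21/17, 69/17); (4, 3) → (13/17, -84/17)
T2 reflect across x = 0: (67/17, -55/17) → (-67/17, -55/17); (-21/17, 69/17) → (21/17, 69/17); (13/17, -84/17) → (-13/17, -84/17)
T3 rotate counter-clockwise with cos θ = 7/25, sin θ = 24/25: (-67/17, -55/17) → (851/425, -1993/425); (21/17, 69/17) → (-1509/425, 987/425); (-13/17, -84/17) → (77/17, -36/17)
T4 translate by (-1, 0): (851/425, -1993/425) → (426/425, -1993/425); (-1509/425, 987/425) → (-1934/425, 987/425); (77/17, -36/17) → (60/17, -36/17)
T5 reflect across y = 0: (426/425, -1993/425) → (426/425, 1993/425); (-1934/425, 987/425) → (-1934/425, -987/425); (60/17, -36/17) → (60/17, 36/17)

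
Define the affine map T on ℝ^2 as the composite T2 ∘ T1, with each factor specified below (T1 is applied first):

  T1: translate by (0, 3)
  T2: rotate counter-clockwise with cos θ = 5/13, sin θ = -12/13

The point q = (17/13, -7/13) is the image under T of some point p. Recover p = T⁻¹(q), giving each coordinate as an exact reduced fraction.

T1 = [1 0 0; 0 1 3; 0 0 1]
T2·T1 = [5/13 12/13 36/13; -12/13 5/13 15/13; 0 0 1]
det M = 1; M⁻¹ = [5/13 -12/13 0; 12/13 5/13 -3; 0 0 1]
M⁻¹ · (17/13, -7/13)ᵀ = (1, -2)ᵀ

p = (1, -2)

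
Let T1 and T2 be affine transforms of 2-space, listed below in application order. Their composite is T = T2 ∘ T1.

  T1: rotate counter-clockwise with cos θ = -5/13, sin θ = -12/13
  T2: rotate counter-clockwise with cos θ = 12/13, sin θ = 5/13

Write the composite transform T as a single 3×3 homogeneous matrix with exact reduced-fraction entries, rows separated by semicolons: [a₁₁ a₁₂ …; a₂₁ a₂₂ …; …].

T = [0 1 0; -1 0 0; 0 0 1]

T1 = [-5/13 12/13 0; -12/13 -5/13 0; 0 0 1]
T2·T1 = [0 1 0; -1 0 0; 0 0 1]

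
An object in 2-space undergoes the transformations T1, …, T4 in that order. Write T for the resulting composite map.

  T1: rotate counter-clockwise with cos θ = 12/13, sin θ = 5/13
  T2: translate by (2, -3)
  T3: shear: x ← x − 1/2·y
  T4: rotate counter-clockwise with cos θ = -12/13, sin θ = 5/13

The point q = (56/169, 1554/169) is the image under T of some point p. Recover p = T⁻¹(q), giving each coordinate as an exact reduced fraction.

T1 = [12/13 -5/13 0; 5/13 12/13 0; 0 0 1]
T2·T1 = [12/13 -5/13 2; 5/13 12/13 -3; 0 0 1]
T3·…·T1 = [19/26 -11/13 7/2; 5/13 12/13 -3; 0 0 1]
T4·…·T1 = [-139/169 72/169 -27/13; -25/338 -199/169 107/26; 0 0 1]
det M = 1; M⁻¹ = [-199/169 -72/169 -9/13; 25/338 -139/169 46/13; 0 0 1]
M⁻¹ · (56/169, 1554/169)ᵀ = (-5, -4)ᵀ

p = (-5, -4)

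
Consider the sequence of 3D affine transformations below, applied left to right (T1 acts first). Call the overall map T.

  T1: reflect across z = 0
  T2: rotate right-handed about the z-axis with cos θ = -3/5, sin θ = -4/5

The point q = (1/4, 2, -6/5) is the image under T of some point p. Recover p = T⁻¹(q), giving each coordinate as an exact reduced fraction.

T1 = [1 0 0 0; 0 1 0 0; 0 0 -1 0; 0 0 0 1]
T2·T1 = [-3/5 4/5 0 0; -4/5 -3/5 0 0; 0 0 -1 0; 0 0 0 1]
det M = -1; M⁻¹ = [-3/5 -4/5 0 0; 4/5 -3/5 0 0; 0 0 -1 0; 0 0 0 1]
M⁻¹ · (1/4, 2, -6/5)ᵀ = (-7/4, -1, 6/5)ᵀ

p = (-7/4, -1, 6/5)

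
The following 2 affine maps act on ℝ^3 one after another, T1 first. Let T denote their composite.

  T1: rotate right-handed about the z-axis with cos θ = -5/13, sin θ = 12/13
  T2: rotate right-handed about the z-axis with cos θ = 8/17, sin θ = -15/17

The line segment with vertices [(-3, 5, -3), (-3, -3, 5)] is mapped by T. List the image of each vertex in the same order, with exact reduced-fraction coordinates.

image vertices: (-75/13, 11/13, -3), (93/221, -933/221, 5)

T1 rotate right-handed about the z-axis with cos θ = -5/13, sin θ = 12/13: (-3, 5, -3) → (-45/13, -61/13, -3); (-3, -3, 5) → (51/13, -21/13, 5)
T2 rotate right-handed about the z-axis with cos θ = 8/17, sin θ = -15/17: (-45/13, -61/13, -3) → (-75/13, 11/13, -3); (51/13, -21/13, 5) → (93/221, -933/221, 5)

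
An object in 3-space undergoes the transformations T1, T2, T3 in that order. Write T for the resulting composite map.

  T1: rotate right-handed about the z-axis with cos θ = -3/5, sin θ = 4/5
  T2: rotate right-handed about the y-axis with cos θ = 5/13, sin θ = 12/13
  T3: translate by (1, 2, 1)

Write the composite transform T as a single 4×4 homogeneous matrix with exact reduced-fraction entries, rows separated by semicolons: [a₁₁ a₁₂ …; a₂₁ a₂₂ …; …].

T = [-3/13 -4/13 12/13 1; 4/5 -3/5 0 2; 36/65 48/65 5/13 1; 0 0 0 1]

T1 = [-3/5 -4/5 0 0; 4/5 -3/5 0 0; 0 0 1 0; 0 0 0 1]
T2·T1 = [-3/13 -4/13 12/13 0; 4/5 -3/5 0 0; 36/65 48/65 5/13 0; 0 0 0 1]
T3·…·T1 = [-3/13 -4/13 12/13 1; 4/5 -3/5 0 2; 36/65 48/65 5/13 1; 0 0 0 1]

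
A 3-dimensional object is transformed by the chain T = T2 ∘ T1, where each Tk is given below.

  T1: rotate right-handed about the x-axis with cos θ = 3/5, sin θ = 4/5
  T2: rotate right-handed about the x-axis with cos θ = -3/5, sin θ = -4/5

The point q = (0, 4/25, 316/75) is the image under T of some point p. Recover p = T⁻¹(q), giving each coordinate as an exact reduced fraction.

p = (0, -4, 4/3)

T1 = [1 0 0 0; 0 3/5 -4/5 0; 0 4/5 3/5 0; 0 0 0 1]
T2·T1 = [1 0 0 0; 0 7/25 24/25 0; 0 -24/25 7/25 0; 0 0 0 1]
det M = 1; M⁻¹ = [1 0 0 0; 0 7/25 -24/25 0; 0 24/25 7/25 0; 0 0 0 1]
M⁻¹ · (0, 4/25, 316/75)ᵀ = (0, -4, 4/3)ᵀ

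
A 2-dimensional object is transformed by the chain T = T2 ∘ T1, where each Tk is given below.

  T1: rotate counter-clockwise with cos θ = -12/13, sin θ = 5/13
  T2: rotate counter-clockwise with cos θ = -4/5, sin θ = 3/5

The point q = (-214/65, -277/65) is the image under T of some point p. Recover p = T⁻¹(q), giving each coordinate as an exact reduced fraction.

p = (2, -5)

T1 = [-12/13 -5/13 0; 5/13 -12/13 0; 0 0 1]
T2·T1 = [33/65 56/65 0; -56/65 33/65 0; 0 0 1]
det M = 1; M⁻¹ = [33/65 -56/65 0; 56/65 33/65 0; 0 0 1]
M⁻¹ · (-214/65, -277/65)ᵀ = (2, -5)ᵀ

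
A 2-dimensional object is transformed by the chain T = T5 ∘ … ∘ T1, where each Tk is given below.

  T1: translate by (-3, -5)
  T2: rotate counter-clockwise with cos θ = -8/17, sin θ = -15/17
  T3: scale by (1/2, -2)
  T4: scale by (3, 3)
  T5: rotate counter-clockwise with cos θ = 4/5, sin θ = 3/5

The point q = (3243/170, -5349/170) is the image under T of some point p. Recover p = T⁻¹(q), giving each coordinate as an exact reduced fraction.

T1 = [1 0 -3; 0 1 -5; 0 0 1]
T2·T1 = [-8/17 15/17 -3; -15/17 -8/17 5; 0 0 1]
T3·…·T1 = [-4/17 15/34 -3/2; 30/17 16/17 -10; 0 0 1]
T4·…·T1 = [-12/17 45/34 -9/2; 90/17 48/17 -30; 0 0 1]
T5·…·T1 = [-318/85 -54/85 72/5; 324/85 519/170 -267/10; 0 0 1]
det M = -9; M⁻¹ = [-173/510 -6/85 3; 36/85 106/255 5; 0 0 1]
M⁻¹ · (3243/170, -5349/170)ᵀ = (-5/4, 0)ᵀ

p = (-5/4, 0)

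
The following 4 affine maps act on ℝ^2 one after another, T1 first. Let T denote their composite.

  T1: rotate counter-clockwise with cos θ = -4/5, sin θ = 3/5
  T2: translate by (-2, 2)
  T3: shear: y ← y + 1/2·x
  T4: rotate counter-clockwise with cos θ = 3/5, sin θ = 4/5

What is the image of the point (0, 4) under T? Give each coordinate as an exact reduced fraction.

T(p) = (2/25, -139/25)

T1 rotate counter-clockwise with cos θ = -4/5, sin θ = 3/5: (0, 4) → (-12/5, -16/5)
T2 translate by (-2, 2): (-12/5, -16/5) → (-22/5, -6/5)
T3 shear: y ← y + 1/2·x: (-22/5, -6/5) → (-22/5, -17/5)
T4 rotate counter-clockwise with cos θ = 3/5, sin θ = 4/5: (-22/5, -17/5) → (2/25, -139/25)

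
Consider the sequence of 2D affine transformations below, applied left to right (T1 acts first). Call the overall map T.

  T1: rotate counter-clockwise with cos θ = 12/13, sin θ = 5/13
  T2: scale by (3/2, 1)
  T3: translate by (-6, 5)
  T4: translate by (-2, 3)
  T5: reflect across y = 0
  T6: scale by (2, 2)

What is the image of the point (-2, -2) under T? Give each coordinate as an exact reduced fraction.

T(p) = (-250/13, -140/13)

T1 rotate counter-clockwise with cos θ = 12/13, sin θ = 5/13: (-2, -2) → (-14/13, -34/13)
T2 scale by (3/2, 1): (-14/13, -34/13) → (-21/13, -34/13)
T3 translate by (-6, 5): (-21/13, -34/13) → (-99/13, 31/13)
T4 translate by (-2, 3): (-99/13, 31/13) → (-125/13, 70/13)
T5 reflect across y = 0: (-125/13, 70/13) → (-125/13, -70/13)
T6 scale by (2, 2): (-125/13, -70/13) → (-250/13, -140/13)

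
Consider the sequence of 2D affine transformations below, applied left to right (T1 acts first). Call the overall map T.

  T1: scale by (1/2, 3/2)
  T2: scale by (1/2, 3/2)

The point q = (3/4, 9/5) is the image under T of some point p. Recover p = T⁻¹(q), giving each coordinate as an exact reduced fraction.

p = (3, 4/5)

T1 = [1/2 0 0; 0 3/2 0; 0 0 1]
T2·T1 = [1/4 0 0; 0 9/4 0; 0 0 1]
det M = 9/16; M⁻¹ = [4 0 0; 0 4/9 0; 0 0 1]
M⁻¹ · (3/4, 9/5)ᵀ = (3, 4/5)ᵀ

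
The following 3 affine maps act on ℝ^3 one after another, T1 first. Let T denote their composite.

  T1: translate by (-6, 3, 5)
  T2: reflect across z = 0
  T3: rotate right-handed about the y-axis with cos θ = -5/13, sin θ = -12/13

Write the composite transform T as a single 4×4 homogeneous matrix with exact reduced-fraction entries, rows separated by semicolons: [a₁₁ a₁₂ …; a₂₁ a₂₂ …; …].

T = [-5/13 0 12/13 90/13; 0 1 0 3; 12/13 0 5/13 -47/13; 0 0 0 1]

T1 = [1 0 0 -6; 0 1 0 3; 0 0 1 5; 0 0 0 1]
T2·T1 = [1 0 0 -6; 0 1 0 3; 0 0 -1 -5; 0 0 0 1]
T3·…·T1 = [-5/13 0 12/13 90/13; 0 1 0 3; 12/13 0 5/13 -47/13; 0 0 0 1]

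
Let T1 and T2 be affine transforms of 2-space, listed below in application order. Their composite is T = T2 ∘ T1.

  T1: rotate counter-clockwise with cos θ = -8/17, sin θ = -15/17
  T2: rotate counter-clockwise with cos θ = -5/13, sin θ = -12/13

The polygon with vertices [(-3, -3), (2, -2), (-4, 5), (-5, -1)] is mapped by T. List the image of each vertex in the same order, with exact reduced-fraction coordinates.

image vertices: (933/221, -93/221), (62/221, 622/221), (-295/221, -1384/221), (67/17, -55/17)

T1 rotate counter-clockwise with cos θ = -8/17, sin θ = -15/17: (-3, -3) → (-21/17, 69/17); (2, -2) → (-46/17, -14/17); (-4, 5) → (107/17, 20/17); (-5, -1) → (25/17, 83/17)
T2 rotate counter-clockwise with cos θ = -5/13, sin θ = -12/13: (-21/17, 69/17) → (933/221, -93/221); (-46/17, -14/17) → (62/221, 622/221); (107/17, 20/17) → (-295/221, -1384/221); (25/17, 83/17) → (67/17, -55/17)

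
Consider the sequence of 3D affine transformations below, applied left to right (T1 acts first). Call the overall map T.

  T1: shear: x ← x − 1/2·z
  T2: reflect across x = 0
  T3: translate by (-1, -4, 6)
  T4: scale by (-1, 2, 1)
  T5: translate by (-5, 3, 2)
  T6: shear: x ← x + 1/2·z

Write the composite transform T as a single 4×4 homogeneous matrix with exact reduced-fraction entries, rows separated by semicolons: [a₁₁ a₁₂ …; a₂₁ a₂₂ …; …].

T = [1 0 0 0; 0 2 0 -5; 0 0 1 8; 0 0 0 1]

T1 = [1 0 -1/2 0; 0 1 0 0; 0 0 1 0; 0 0 0 1]
T2·T1 = [-1 0 1/2 0; 0 1 0 0; 0 0 1 0; 0 0 0 1]
T3·…·T1 = [-1 0 1/2 -1; 0 1 0 -4; 0 0 1 6; 0 0 0 1]
T4·…·T1 = [1 0 -1/2 1; 0 2 0 -8; 0 0 1 6; 0 0 0 1]
T5·…·T1 = [1 0 -1/2 -4; 0 2 0 -5; 0 0 1 8; 0 0 0 1]
T6·…·T1 = [1 0 0 0; 0 2 0 -5; 0 0 1 8; 0 0 0 1]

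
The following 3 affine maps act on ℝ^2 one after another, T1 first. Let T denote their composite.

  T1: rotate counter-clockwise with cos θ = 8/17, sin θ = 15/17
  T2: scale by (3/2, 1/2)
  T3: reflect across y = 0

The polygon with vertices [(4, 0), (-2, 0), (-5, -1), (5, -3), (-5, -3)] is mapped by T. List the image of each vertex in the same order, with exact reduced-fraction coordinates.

image vertices: (48/17, -30/17), (-24/17, 15/17), (-75/34, 83/34), (15/2, -3/2), (15/34, 99/34)

T1 rotate counter-clockwise with cos θ = 8/17, sin θ = 15/17: (4, 0) → (32/17, 60/17); (-2, 0) → (-16/17, -30/17); (-5, -1) → (-25/17, -83/17); (5, -3) → (5, 3); (-5, -3) → (5/17, -99/17)
T2 scale by (3/2, 1/2): (32/17, 60/17) → (48/17, 30/17); (-16/17, -30/17) → (-24/17, -15/17); (-25/17, -83/17) → (-75/34, -83/34); (5, 3) → (15/2, 3/2); (5/17, -99/17) → (15/34, -99/34)
T3 reflect across y = 0: (48/17, 30/17) → (48/17, -30/17); (-24/17, -15/17) → (-24/17, 15/17); (-75/34, -83/34) → (-75/34, 83/34); (15/2, 3/2) → (15/2, -3/2); (15/34, -99/34) → (15/34, 99/34)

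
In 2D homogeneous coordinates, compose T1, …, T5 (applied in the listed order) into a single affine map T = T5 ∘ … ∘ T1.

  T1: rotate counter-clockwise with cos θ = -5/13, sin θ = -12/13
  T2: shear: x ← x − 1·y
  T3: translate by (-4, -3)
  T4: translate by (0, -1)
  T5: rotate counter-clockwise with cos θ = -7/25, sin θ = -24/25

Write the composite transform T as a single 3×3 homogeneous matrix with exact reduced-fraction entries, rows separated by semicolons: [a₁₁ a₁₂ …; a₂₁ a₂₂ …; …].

T1 = [-5/13 12/13 0; -12/13 -5/13 0; 0 0 1]
T2·T1 = [7/13 17/13 0; -12/13 -5/13 0; 0 0 1]
T3·…·T1 = [7/13 17/13 -4; -12/13 -5/13 -3; 0 0 1]
T4·…·T1 = [7/13 17/13 -4; -12/13 -5/13 -4; 0 0 1]
T5·…·T1 = [-337/325 -239/325 -68/25; -84/325 -373/325 124/25; 0 0 1]

T = [-337/325 -239/325 -68/25; -84/325 -373/325 124/25; 0 0 1]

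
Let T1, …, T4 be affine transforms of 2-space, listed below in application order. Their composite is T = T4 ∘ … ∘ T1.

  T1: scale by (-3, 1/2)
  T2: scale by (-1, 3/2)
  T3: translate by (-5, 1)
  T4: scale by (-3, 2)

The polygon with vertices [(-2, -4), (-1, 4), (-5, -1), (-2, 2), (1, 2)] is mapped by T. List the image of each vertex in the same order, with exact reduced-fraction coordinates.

T1 scale by (-3, 1/2): (-2, -4) → (6, -2); (-1, 4) → (3, 2); (-5, -1) → (15, -1/2); (-2, 2) → (6, 1); (1, 2) → (-3, 1)
T2 scale by (-1, 3/2): (6, -2) → (-6, -3); (3, 2) → (-3, 3); (15, -1/2) → (-15, -3/4); (6, 1) → (-6, 3/2); (-3, 1) → (3, 3/2)
T3 translate by (-5, 1): (-6, -3) → (-11, -2); (-3, 3) → (-8, 4); (-15, -3/4) → (-20, 1/4); (-6, 3/2) → (-11, 5/2); (3, 3/2) → (-2, 5/2)
T4 scale by (-3, 2): (-11, -2) → (33, -4); (-8, 4) → (24, 8); (-20, 1/4) → (60, 1/2); (-11, 5/2) → (33, 5); (-2, 5/2) → (6, 5)

image vertices: (33, -4), (24, 8), (60, 1/2), (33, 5), (6, 5)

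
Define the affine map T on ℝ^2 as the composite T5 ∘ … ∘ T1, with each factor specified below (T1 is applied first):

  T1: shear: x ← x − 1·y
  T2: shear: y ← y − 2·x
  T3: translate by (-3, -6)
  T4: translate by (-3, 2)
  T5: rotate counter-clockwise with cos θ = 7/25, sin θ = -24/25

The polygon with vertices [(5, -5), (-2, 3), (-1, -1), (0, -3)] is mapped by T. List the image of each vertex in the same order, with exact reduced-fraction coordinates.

T1 shear: x ← x − 1·y: (5, -5) → (10, -5); (-2, 3) → (-5, 3); (-1, -1) → (0, -1); (0, -3) → (3, -3)
T2 shear: y ← y − 2·x: (10, -5) → (10, -25); (-5, 3) → (-5, 13); (0, -1) → (0, -1); (3, -3) → (3, -9)
T3 translate by (-3, -6): (10, -25) → (7, -31); (-5, 13) → (-8, 7); (0, -1) → (-3, -7); (3, -9) → (0, -15)
T4 translate by (-3, 2): (7, -31) → (4, -29); (-8, 7) → (-11, 9); (-3, -7) → (-6, -5); (0, -15) → (-3, -13)
T5 rotate counter-clockwise with cos θ = 7/25, sin θ = -24/25: (4, -29) → (-668/25, -299/25); (-11, 9) → (139/25, 327/25); (-6, -5) → (-162/25, 109/25); (-3, -13) → (-333/25, -19/25)

image vertices: (-668/25, -299/25), (139/25, 327/25), (-162/25, 109/25), (-333/25, -19/25)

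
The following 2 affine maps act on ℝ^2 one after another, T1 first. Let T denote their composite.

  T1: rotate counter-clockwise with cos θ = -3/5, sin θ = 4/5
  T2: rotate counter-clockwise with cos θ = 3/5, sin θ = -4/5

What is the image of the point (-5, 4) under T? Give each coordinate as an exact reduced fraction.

T1 rotate counter-clockwise with cos θ = -3/5, sin θ = 4/5: (-5, 4) → (-1/5, -32/5)
T2 rotate counter-clockwise with cos θ = 3/5, sin θ = -4/5: (-1/5, -32/5) → (-131/25, -92/25)

T(p) = (-131/25, -92/25)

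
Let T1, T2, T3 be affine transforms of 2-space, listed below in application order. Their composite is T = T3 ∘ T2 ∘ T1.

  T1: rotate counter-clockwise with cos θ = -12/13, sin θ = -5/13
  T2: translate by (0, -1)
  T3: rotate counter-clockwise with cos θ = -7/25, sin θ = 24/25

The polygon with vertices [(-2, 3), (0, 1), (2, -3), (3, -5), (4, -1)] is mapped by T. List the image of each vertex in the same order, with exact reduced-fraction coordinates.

image vertices: (51/25, 93/25), (113/65, 59/65), (-3/25, -79/25), (-341/325, -1688/325), (35/13, -45/13)

T1 rotate counter-clockwise with cos θ = -12/13, sin θ = -5/13: (-2, 3) → (3, -2); (0, 1) → (5/13, -12/13); (2, -3) → (-3, 2); (3, -5) → (-61/13, 45/13); (4, -1) → (-53/13, -8/13)
T2 translate by (0, -1): (3, -2) → (3, -3); (5/13, -12/13) → (5/13, -25/13); (-3, 2) → (-3, 1); (-61/13, 45/13) → (-61/13, 32/13); (-53/13, -8/13) → (-53/13, -21/13)
T3 rotate counter-clockwise with cos θ = -7/25, sin θ = 24/25: (3, -3) → (51/25, 93/25); (5/13, -25/13) → (113/65, 59/65); (-3, 1) → (-3/25, -79/25); (-61/13, 32/13) → (-341/325, -1688/325); (-53/13, -21/13) → (35/13, -45/13)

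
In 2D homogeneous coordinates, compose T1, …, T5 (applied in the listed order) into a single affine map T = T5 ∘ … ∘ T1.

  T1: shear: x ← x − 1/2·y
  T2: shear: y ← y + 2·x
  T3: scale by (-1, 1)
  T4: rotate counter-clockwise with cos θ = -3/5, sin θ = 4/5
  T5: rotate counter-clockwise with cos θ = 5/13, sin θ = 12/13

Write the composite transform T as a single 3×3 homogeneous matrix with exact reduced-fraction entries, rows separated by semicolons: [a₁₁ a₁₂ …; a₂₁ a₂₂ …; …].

T = [19/13 -63/130 0; -22/13 -8/65 0; 0 0 1]

T1 = [1 -1/2 0; 0 1 0; 0 0 1]
T2·T1 = [1 -1/2 0; 2 0 0; 0 0 1]
T3·…·T1 = [-1 1/2 0; 2 0 0; 0 0 1]
T4·…·T1 = [-1 -3/10 0; -2 2/5 0; 0 0 1]
T5·…·T1 = [19/13 -63/130 0; -22/13 -8/65 0; 0 0 1]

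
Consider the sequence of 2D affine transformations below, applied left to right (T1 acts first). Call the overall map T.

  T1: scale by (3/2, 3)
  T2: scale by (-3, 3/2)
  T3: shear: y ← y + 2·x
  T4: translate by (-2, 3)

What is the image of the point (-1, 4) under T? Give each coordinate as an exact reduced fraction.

T1 scale by (3/2, 3): (-1, 4) → (-3/2, 12)
T2 scale by (-3, 3/2): (-3/2, 12) → (9/2, 18)
T3 shear: y ← y + 2·x: (9/2, 18) → (9/2, 27)
T4 translate by (-2, 3): (9/2, 27) → (5/2, 30)

T(p) = (5/2, 30)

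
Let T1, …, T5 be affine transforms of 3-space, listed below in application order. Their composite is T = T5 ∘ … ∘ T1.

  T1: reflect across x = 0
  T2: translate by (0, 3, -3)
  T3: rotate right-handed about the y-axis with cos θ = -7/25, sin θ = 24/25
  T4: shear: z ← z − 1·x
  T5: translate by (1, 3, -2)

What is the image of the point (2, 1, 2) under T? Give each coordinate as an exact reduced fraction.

T(p) = (3/5, 7, 3/5)

T1 reflect across x = 0: (2, 1, 2) → (-2, 1, 2)
T2 translate by (0, 3, -3): (-2, 1, 2) → (-2, 4, -1)
T3 rotate right-handed about the y-axis with cos θ = -7/25, sin θ = 24/25: (-2, 4, -1) → (-2/5, 4, 11/5)
T4 shear: z ← z − 1·x: (-2/5, 4, 11/5) → (-2/5, 4, 13/5)
T5 translate by (1, 3, -2): (-2/5, 4, 13/5) → (3/5, 7, 3/5)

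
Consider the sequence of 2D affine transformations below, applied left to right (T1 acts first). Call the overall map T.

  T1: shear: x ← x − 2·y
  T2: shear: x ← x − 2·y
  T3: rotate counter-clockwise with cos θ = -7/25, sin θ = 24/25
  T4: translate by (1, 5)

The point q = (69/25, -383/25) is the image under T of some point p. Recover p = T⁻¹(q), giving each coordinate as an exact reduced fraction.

T1 = [1 -2 0; 0 1 0; 0 0 1]
T2·T1 = [1 -4 0; 0 1 0; 0 0 1]
T3·…·T1 = [-7/25 4/25 0; 24/25 -103/25 0; 0 0 1]
T4·…·T1 = [-7/25 4/25 1; 24/25 -103/25 5; 0 0 1]
det M = 1; M⁻¹ = [-103/25 -4/25 123/25; -24/25 -7/25 59/25; 0 0 1]
M⁻¹ · (69/25, -383/25)ᵀ = (-4, 4)ᵀ

p = (-4, 4)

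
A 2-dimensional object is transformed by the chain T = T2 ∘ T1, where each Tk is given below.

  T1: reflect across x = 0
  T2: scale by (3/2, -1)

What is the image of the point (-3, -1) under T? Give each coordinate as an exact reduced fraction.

T1 reflect across x = 0: (-3, -1) → (3, -1)
T2 scale by (3/2, -1): (3, -1) → (9/2, 1)

T(p) = (9/2, 1)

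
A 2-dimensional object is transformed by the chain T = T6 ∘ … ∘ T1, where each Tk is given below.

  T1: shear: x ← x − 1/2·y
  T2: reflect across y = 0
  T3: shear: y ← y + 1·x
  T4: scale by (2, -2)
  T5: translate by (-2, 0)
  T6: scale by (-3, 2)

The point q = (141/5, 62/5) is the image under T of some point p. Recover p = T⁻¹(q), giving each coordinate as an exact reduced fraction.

T1 = [1 -1/2 0; 0 1 0; 0 0 1]
T2·T1 = [1 -1/2 0; 0 -1 0; 0 0 1]
T3·…·T1 = [1 -1/2 0; 1 -3/2 0; 0 0 1]
T4·…·T1 = [2 -1 0; -2 3 0; 0 0 1]
T5·…·T1 = [2 -1 -2; -2 3 0; 0 0 1]
T6·…·T1 = [-6 3 6; -4 6 0; 0 0 1]
det M = -24; M⁻¹ = [-1/4 1/8 3/2; -1/6 1/4 1; 0 0 1]
M⁻¹ · (141/5, 62/5)ᵀ = (-4, -3/5)ᵀ

p = (-4, -3/5)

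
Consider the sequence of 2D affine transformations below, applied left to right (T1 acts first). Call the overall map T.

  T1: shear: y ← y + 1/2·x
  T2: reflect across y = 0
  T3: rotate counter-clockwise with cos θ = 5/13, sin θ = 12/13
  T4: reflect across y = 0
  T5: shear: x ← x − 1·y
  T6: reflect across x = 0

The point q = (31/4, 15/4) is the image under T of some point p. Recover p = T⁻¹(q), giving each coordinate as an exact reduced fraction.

p = (-5, 1/4)

T1 = [1 0 0; 1/2 1 0; 0 0 1]
T2·T1 = [1 0 0; -1/2 -1 0; 0 0 1]
T3·…·T1 = [11/13 12/13 0; 19/26 -5/13 0; 0 0 1]
T4·…·T1 = [11/13 12/13 0; -19/26 5/13 0; 0 0 1]
T5·…·T1 = [41/26 7/13 0; -19/26 5/13 0; 0 0 1]
T6·…·T1 = [-41/26 -7/13 0; -19/26 5/13 0; 0 0 1]
det M = -1; M⁻¹ = [-5/13 -7/13 0; -19/26 41/26 0; 0 0 1]
M⁻¹ · (31/4, 15/4)ᵀ = (-5, 1/4)ᵀ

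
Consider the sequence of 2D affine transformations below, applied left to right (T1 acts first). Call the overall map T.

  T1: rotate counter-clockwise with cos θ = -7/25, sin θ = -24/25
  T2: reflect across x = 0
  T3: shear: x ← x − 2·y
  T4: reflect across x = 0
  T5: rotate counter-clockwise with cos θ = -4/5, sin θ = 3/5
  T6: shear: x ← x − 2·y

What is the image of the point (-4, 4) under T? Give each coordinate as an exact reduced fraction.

T(p) = (-452/25, 508/125)

T1 rotate counter-clockwise with cos θ = -7/25, sin θ = -24/25: (-4, 4) → (124/25, 68/25)
T2 reflect across x = 0: (124/25, 68/25) → (-124/25, 68/25)
T3 shear: x ← x − 2·y: (-124/25, 68/25) → (-52/5, 68/25)
T4 reflect across x = 0: (-52/5, 68/25) → (52/5, 68/25)
T5 rotate counter-clockwise with cos θ = -4/5, sin θ = 3/5: (52/5, 68/25) → (-1244/125, 508/125)
T6 shear: x ← x − 2·y: (-1244/125, 508/125) → (-452/25, 508/125)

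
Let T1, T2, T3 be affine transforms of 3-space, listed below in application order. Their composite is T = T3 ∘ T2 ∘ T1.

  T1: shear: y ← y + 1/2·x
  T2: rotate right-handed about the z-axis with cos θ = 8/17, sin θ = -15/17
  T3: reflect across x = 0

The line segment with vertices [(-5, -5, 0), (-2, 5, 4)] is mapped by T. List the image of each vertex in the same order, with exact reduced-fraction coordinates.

T1 shear: y ← y + 1/2·x: (-5, -5, 0) → (-5, -15/2, 0); (-2, 5, 4) → (-2, 4, 4)
T2 rotate right-handed about the z-axis with cos θ = 8/17, sin θ = -15/17: (-5, -15/2, 0) → (-305/34, 15/17, 0); (-2, 4, 4) → (44/17, 62/17, 4)
T3 reflect across x = 0: (-305/34, 15/17, 0) → (305/34, 15/17, 0); (44/17, 62/17, 4) → (-44/17, 62/17, 4)

image vertices: (305/34, 15/17, 0), (-44/17, 62/17, 4)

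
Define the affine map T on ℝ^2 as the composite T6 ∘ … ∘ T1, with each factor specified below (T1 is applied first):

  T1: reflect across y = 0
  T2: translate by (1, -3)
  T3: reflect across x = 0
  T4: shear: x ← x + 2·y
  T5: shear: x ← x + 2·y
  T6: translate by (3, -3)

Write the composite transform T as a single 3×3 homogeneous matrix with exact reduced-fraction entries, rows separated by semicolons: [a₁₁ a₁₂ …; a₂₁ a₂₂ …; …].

T = [-1 -4 -10; 0 -1 -6; 0 0 1]

T1 = [1 0 0; 0 -1 0; 0 0 1]
T2·T1 = [1 0 1; 0 -1 -3; 0 0 1]
T3·…·T1 = [-1 0 -1; 0 -1 -3; 0 0 1]
T4·…·T1 = [-1 -2 -7; 0 -1 -3; 0 0 1]
T5·…·T1 = [-1 -4 -13; 0 -1 -3; 0 0 1]
T6·…·T1 = [-1 -4 -10; 0 -1 -6; 0 0 1]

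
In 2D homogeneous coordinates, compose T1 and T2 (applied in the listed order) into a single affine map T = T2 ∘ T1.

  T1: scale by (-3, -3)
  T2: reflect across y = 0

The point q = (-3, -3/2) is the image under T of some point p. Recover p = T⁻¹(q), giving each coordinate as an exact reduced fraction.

T1 = [-3 0 0; 0 -3 0; 0 0 1]
T2·T1 = [-3 0 0; 0 3 0; 0 0 1]
det M = -9; M⁻¹ = [-1/3 0 0; 0 1/3 0; 0 0 1]
M⁻¹ · (-3, -3/2)ᵀ = (1, -1/2)ᵀ

p = (1, -1/2)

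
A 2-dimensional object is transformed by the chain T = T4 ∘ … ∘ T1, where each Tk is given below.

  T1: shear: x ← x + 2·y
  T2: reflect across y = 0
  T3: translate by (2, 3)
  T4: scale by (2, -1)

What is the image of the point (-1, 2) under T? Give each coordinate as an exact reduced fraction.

T(p) = (10, -1)

T1 shear: x ← x + 2·y: (-1, 2) → (3, 2)
T2 reflect across y = 0: (3, 2) → (3, -2)
T3 translate by (2, 3): (3, -2) → (5, 1)
T4 scale by (2, -1): (5, 1) → (10, -1)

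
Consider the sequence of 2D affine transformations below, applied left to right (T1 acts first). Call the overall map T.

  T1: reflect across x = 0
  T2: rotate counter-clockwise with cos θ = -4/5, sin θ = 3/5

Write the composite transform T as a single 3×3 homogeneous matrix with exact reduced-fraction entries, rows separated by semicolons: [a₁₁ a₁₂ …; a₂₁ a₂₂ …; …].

T1 = [-1 0 0; 0 1 0; 0 0 1]
T2·T1 = [4/5 -3/5 0; -3/5 -4/5 0; 0 0 1]

T = [4/5 -3/5 0; -3/5 -4/5 0; 0 0 1]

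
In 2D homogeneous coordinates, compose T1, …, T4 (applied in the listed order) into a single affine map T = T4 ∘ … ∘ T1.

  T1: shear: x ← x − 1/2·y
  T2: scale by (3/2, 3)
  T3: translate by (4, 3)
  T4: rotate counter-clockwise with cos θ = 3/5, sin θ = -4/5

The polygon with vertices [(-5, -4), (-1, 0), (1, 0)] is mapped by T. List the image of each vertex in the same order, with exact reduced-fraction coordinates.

T1 shear: x ← x − 1/2·y: (-5, -4) → (-3, -4); (-1, 0) → (-1, 0); (1, 0) → (1, 0)
T2 scale by (3/2, 3): (-3, -4) → (-9/2, -12); (-1, 0) → (-3/2, 0); (1, 0) → (3/2, 0)
T3 translate by (4, 3): (-9/2, -12) → (-1/2, -9); (-3/2, 0) → (5/2, 3); (3/2, 0) → (11/2, 3)
T4 rotate counter-clockwise with cos θ = 3/5, sin θ = -4/5: (-1/2, -9) → (-15/2, -5); (5/2, 3) → (39/10, -1/5); (11/2, 3) → (57/10, -13/5)

image vertices: (-15/2, -5), (39/10, -1/5), (57/10, -13/5)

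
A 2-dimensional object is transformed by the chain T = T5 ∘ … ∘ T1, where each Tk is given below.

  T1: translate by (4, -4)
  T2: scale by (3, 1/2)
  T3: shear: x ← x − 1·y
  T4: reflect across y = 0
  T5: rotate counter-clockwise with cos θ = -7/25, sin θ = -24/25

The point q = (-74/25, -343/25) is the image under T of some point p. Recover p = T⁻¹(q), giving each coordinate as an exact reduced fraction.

T1 = [1 0 4; 0 1 -4; 0 0 1]
T2·T1 = [3 0 12; 0 1/2 -2; 0 0 1]
T3·…·T1 = [3 -1/2 14; 0 1/2 -2; 0 0 1]
T4·…·T1 = [3 -1/2 14; 0 -1/2 2; 0 0 1]
T5·…·T1 = [-21/25 -17/50 -2; -72/25 31/50 -14; 0 0 1]
det M = -3/2; M⁻¹ = [-31/75 -17/75 -4; -48/25 14/25 4; 0 0 1]
M⁻¹ · (-74/25, -343/25)ᵀ = (1/3, 2)ᵀ

p = (1/3, 2)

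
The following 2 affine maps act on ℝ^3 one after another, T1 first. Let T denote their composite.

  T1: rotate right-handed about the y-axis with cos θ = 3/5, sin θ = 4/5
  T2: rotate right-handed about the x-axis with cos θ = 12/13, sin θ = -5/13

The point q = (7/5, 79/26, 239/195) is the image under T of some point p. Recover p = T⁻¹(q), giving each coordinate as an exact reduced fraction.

T1 = [3/5 0 4/5 0; 0 1 0 0; -4/5 0 3/5 0; 0 0 0 1]
T2·T1 = [3/5 0 4/5 0; -4/13 12/13 3/13 0; -48/65 -5/13 36/65 0; 0 0 0 1]
det M = 1; M⁻¹ = [3/5 -4/13 -48/65 0; 0 12/13 -5/13 0; 4/5 3/13 36/65 0; 0 0 0 1]
M⁻¹ · (7/5, 79/26, 239/195)ᵀ = (-1, 7/3, 5/2)ᵀ

p = (-1, 7/3, 5/2)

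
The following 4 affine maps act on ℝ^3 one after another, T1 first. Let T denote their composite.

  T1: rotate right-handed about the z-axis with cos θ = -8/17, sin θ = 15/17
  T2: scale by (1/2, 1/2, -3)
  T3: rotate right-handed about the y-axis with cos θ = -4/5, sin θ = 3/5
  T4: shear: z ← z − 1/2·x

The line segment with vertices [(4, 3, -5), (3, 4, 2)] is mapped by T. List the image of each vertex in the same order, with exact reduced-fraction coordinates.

T1 rotate right-handed about the z-axis with cos θ = -8/17, sin θ = 15/17: (4, 3, -5) → (-77/17, 36/17, -5); (3, 4, 2) → (-84/17, 13/17, 2)
T2 scale by (1/2, 1/2, -3): (-77/17, 36/17, -5) → (-77/34, 18/17, 15); (-84/17, 13/17, 2) → (-42/17, 13/34, -6)
T3 rotate right-handed about the y-axis with cos θ = -4/5, sin θ = 3/5: (-77/34, 18/17, 15) → (919/85, 18/17, -1809/170); (-42/17, 13/34, -6) → (-138/85, 13/34, 534/85)
T4 shear: z ← z − 1/2·x: (919/85, 18/17, -1809/170) → (919/85, 18/17, -1364/85); (-138/85, 13/34, 534/85) → (-138/85, 13/34, 603/85)

image vertices: (919/85, 18/17, -1364/85), (-138/85, 13/34, 603/85)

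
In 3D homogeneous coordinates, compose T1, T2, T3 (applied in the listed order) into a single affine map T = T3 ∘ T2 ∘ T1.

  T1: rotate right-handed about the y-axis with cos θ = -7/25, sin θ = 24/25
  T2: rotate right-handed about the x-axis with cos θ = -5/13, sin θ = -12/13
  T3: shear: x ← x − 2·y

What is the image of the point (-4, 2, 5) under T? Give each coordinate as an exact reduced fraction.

T(p) = (192/65, 482/325, -181/65)

T1 rotate right-handed about the y-axis with cos θ = -7/25, sin θ = 24/25: (-4, 2, 5) → (148/25, 2, 61/25)
T2 rotate right-handed about the x-axis with cos θ = -5/13, sin θ = -12/13: (148/25, 2, 61/25) → (148/25, 482/325, -181/65)
T3 shear: x ← x − 2·y: (148/25, 482/325, -181/65) → (192/65, 482/325, -181/65)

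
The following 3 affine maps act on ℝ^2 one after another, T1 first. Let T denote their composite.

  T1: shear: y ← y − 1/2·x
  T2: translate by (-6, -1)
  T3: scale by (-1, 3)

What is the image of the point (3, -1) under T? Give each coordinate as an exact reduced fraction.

T(p) = (3, -21/2)

T1 shear: y ← y − 1/2·x: (3, -1) → (3, -5/2)
T2 translate by (-6, -1): (3, -5/2) → (-3, -7/2)
T3 scale by (-1, 3): (-3, -7/2) → (3, -21/2)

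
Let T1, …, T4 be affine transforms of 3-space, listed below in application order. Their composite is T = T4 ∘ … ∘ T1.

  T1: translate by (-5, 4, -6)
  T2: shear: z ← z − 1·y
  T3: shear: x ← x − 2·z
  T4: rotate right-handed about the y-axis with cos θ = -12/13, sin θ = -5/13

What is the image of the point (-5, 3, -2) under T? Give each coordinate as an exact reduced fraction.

T(p) = (-165/13, 7, 280/13)

T1 translate by (-5, 4, -6): (-5, 3, -2) → (-10, 7, -8)
T2 shear: z ← z − 1·y: (-10, 7, -8) → (-10, 7, -15)
T3 shear: x ← x − 2·z: (-10, 7, -15) → (20, 7, -15)
T4 rotate right-handed about the y-axis with cos θ = -12/13, sin θ = -5/13: (20, 7, -15) → (-165/13, 7, 280/13)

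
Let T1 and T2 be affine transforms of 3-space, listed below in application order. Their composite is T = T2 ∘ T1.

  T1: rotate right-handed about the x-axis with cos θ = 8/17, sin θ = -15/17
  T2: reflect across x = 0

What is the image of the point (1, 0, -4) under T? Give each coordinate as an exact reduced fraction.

T(p) = (-1, -60/17, -32/17)

T1 rotate right-handed about the x-axis with cos θ = 8/17, sin θ = -15/17: (1, 0, -4) → (1, -60/17, -32/17)
T2 reflect across x = 0: (1, -60/17, -32/17) → (-1, -60/17, -32/17)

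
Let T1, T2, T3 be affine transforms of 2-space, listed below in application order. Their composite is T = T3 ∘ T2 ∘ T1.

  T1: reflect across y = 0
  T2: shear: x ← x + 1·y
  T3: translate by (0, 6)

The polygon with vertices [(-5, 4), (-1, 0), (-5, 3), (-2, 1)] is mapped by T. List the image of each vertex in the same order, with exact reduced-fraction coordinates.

T1 reflect across y = 0: (-5, 4) → (-5, -4); (-1, 0) → (-1, 0); (-5, 3) → (-5, -3); (-2, 1) → (-2, -1)
T2 shear: x ← x + 1·y: (-5, -4) → (-9, -4); (-1, 0) → (-1, 0); (-5, -3) → (-8, -3); (-2, -1) → (-3, -1)
T3 translate by (0, 6): (-9, -4) → (-9, 2); (-1, 0) → (-1, 6); (-8, -3) → (-8, 3); (-3, -1) → (-3, 5)

image vertices: (-9, 2), (-1, 6), (-8, 3), (-3, 5)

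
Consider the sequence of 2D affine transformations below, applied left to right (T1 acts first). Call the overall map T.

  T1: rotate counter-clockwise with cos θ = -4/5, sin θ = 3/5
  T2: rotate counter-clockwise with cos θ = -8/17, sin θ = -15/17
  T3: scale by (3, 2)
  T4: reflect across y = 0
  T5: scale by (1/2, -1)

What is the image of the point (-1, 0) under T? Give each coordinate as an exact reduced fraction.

T1 rotate counter-clockwise with cos θ = -4/5, sin θ = 3/5: (-1, 0) → (4/5, -3/5)
T2 rotate counter-clockwise with cos θ = -8/17, sin θ = -15/17: (4/5, -3/5) → (-77/85, -36/85)
T3 scale by (3, 2): (-77/85, -36/85) → (-231/85, -72/85)
T4 reflect across y = 0: (-231/85, -72/85) → (-231/85, 72/85)
T5 scale by (1/2, -1): (-231/85, 72/85) → (-231/170, -72/85)

T(p) = (-231/170, -72/85)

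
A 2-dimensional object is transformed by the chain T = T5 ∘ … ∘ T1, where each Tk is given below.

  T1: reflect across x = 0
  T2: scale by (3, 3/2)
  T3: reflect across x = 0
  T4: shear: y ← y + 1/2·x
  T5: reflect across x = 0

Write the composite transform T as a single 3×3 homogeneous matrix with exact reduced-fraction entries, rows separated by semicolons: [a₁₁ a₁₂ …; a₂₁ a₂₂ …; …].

T1 = [-1 0 0; 0 1 0; 0 0 1]
T2·T1 = [-3 0 0; 0 3/2 0; 0 0 1]
T3·…·T1 = [3 0 0; 0 3/2 0; 0 0 1]
T4·…·T1 = [3 0 0; 3/2 3/2 0; 0 0 1]
T5·…·T1 = [-3 0 0; 3/2 3/2 0; 0 0 1]

T = [-3 0 0; 3/2 3/2 0; 0 0 1]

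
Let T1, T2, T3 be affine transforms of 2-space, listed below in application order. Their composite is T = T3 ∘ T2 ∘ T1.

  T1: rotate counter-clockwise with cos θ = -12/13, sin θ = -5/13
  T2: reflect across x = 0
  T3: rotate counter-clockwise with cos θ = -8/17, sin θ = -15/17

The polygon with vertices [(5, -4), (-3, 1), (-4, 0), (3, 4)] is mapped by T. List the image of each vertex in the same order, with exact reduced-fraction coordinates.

image vertices: (-295/221, -1384/221), (373/221, 591/221), (684/221, 560/221), (-1073/221, 264/221)

T1 rotate counter-clockwise with cos θ = -12/13, sin θ = -5/13: (5, -4) → (-80/13, 23/13); (-3, 1) → (41/13, 3/13); (-4, 0) → (48/13, 20/13); (3, 4) → (-16/13, -63/13)
T2 reflect across x = 0: (-80/13, 23/13) → (80/13, 23/13); (41/13, 3/13) → (-41/13, 3/13); (48/13, 20/13) → (-48/13, 20/13); (-16/13, -63/13) → (16/13, -63/13)
T3 rotate counter-clockwise with cos θ = -8/17, sin θ = -15/17: (80/13, 23/13) → (-295/221, -1384/221); (-41/13, 3/13) → (373/221, 591/221); (-48/13, 20/13) → (684/221, 560/221); (16/13, -63/13) → (-1073/221, 264/221)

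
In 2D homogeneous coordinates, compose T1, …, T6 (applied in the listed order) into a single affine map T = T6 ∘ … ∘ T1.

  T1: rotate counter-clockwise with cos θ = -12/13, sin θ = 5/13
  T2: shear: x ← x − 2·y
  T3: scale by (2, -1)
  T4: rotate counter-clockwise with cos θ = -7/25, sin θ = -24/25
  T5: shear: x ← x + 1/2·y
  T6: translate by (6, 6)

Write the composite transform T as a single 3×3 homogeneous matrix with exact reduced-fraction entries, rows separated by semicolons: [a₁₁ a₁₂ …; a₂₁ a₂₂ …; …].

T1 = [-12/13 -5/13 0; 5/13 -12/13 0; 0 0 1]
T2·T1 = [-22/13 19/13 0; 5/13 -12/13 0; 0 0 1]
T3·…·T1 = [-44/13 38/13 0; -5/13 12/13 0; 0 0 1]
T4·…·T1 = [188/325 22/325 0; 1091/325 -996/325 0; 0 0 1]
T5·…·T1 = [1467/650 -476/325 0; 1091/325 -996/325 0; 0 0 1]
T6·…·T1 = [1467/650 -476/325 6; 1091/325 -996/325 6; 0 0 1]

T = [1467/650 -476/325 6; 1091/325 -996/325 6; 0 0 1]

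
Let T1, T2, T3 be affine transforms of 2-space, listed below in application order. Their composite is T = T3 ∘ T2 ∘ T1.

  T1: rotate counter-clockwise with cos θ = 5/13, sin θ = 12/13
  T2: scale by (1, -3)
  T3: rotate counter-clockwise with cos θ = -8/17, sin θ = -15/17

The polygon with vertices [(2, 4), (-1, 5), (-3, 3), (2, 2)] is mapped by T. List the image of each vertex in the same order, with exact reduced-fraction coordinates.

T1 rotate counter-clockwise with cos θ = 5/13, sin θ = 12/13: (2, 4) → (-38/13, 44/13); (-1, 5) → (-5, 1); (-3, 3) → (-51/13, -21/13); (2, 2) → (-14/13, 34/13)
T2 scale by (1, -3): (-38/13, 44/13) → (-38/13, -132/13); (-5, 1) → (-5, -3); (-51/13, -21/13) → (-51/13, 63/13); (-14/13, 34/13) → (-14/13, -102/13)
T3 rotate counter-clockwise with cos θ = -8/17, sin θ = -15/17: (-38/13, -132/13) → (-1676/221, 1626/221); (-5, -3) → (-5/17, 99/17); (-51/13, 63/13) → (1353/221, 261/221); (-14/13, -102/13) → (-1418/221, 1026/221)

image vertices: (-1676/221, 1626/221), (-5/17, 99/17), (1353/221, 261/221), (-1418/221, 1026/221)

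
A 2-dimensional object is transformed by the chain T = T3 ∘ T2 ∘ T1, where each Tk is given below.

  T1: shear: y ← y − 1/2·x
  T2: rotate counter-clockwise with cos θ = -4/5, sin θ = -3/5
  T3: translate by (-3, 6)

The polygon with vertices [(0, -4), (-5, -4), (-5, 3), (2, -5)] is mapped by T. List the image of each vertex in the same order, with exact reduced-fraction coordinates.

T1 shear: y ← y − 1/2·x: (0, -4) → (0, -4); (-5, -4) → (-5, -3/2); (-5, 3) → (-5, 11/2); (2, -5) → (2, -6)
T2 rotate counter-clockwise with cos θ = -4/5, sin θ = -3/5: (0, -4) → (-12/5, 16/5); (-5, -3/2) → (31/10, 21/5); (-5, 11/2) → (73/10, -7/5); (2, -6) → (-26/5, 18/5)
T3 translate by (-3, 6): (-12/5, 16/5) → (-27/5, 46/5); (31/10, 21/5) → (1/10, 51/5); (73/10, -7/5) → (43/10, 23/5); (-26/5, 18/5) → (-41/5, 48/5)

image vertices: (-27/5, 46/5), (1/10, 51/5), (43/10, 23/5), (-41/5, 48/5)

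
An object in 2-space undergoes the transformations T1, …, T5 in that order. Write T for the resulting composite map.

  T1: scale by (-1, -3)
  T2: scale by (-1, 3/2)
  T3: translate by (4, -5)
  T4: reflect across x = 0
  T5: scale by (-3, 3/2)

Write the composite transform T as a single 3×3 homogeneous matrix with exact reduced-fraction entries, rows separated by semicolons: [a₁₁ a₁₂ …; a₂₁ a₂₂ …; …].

T1 = [-1 0 0; 0 -3 0; 0 0 1]
T2·T1 = [1 0 0; 0 -9/2 0; 0 0 1]
T3·…·T1 = [1 0 4; 0 -9/2 -5; 0 0 1]
T4·…·T1 = [-1 0 -4; 0 -9/2 -5; 0 0 1]
T5·…·T1 = [3 0 12; 0 -27/4 -15/2; 0 0 1]

T = [3 0 12; 0 -27/4 -15/2; 0 0 1]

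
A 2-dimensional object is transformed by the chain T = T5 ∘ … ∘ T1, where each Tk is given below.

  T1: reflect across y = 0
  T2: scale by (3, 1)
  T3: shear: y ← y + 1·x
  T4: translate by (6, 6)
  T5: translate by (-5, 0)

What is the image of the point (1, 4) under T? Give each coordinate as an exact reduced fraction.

T1 reflect across y = 0: (1, 4) → (1, -4)
T2 scale by (3, 1): (1, -4) → (3, -4)
T3 shear: y ← y + 1·x: (3, -4) → (3, -1)
T4 translate by (6, 6): (3, -1) → (9, 5)
T5 translate by (-5, 0): (9, 5) → (4, 5)

T(p) = (4, 5)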